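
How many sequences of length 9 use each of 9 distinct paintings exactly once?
9! = 362880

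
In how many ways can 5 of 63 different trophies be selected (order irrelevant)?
C(63,5) = 63!/(5!×58!) = 7028847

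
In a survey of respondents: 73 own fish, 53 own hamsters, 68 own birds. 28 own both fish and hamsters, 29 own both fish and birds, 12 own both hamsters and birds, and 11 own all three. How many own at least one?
|A∪B∪C| = 73+53+68-28-29-12+11 = 136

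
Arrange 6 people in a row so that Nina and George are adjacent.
Treat as block: (6-1)! × 2! = 120 × 2 = 240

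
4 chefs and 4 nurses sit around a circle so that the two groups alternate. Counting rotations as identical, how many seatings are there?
Fix one of the chefs: (4-1)! ways for the remaining chefs, × 4! ways for the nurses = 6 × 24 = 144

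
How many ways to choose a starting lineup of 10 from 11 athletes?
C(11,10) = 11!/(10!×1!) = 11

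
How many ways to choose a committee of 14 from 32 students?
C(32,14) = 32!/(14!×18!) = 471435600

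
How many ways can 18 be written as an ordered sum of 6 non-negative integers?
C(18+6-1, 6-1) = C(23, 5) = 33649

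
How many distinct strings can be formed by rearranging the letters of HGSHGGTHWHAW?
12! / (3! × 1! × 1! × 1! × 4! × 2!) = 1663200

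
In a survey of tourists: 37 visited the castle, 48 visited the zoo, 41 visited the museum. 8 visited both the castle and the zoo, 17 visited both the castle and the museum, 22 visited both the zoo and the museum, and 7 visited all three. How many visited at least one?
|A∪B∪C| = 37+48+41-8-17-22+7 = 86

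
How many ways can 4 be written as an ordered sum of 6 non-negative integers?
C(4+6-1, 6-1) = C(9, 5) = 126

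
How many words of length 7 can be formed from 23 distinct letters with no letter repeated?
P(23,7) = 23!/(23-7)! = 1235591280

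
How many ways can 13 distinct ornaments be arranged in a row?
13! = 6227020800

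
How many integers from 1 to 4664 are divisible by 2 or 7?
⌊4664/2⌋ + ⌊4664/7⌋ - ⌊4664/14⌋ = 2332 + 666 - 333 = 2665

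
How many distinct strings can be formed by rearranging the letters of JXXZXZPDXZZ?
11! / (1! × 4! × 1! × 4! × 1!) = 69300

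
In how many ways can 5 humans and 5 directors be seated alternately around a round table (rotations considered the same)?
Fix one of the humans: (5-1)! ways for the remaining humans, × 5! ways for the directors = 24 × 120 = 2880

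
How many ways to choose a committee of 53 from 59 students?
C(59,53) = 59!/(53!×6!) = 45057474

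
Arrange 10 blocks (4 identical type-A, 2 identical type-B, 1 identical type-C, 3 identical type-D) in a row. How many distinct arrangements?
10! / (4! × 2! × 1! × 3!) = 12600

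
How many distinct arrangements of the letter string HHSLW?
5! / (1! × 1! × 2! × 1!) = 60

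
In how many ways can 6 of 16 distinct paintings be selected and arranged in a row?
P(16,6) = 16!/(16-6)! = 5765760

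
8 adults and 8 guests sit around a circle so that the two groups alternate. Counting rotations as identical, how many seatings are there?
Fix one of the adults: (8-1)! ways for the remaining adults, × 8! ways for the guests = 5040 × 40320 = 203212800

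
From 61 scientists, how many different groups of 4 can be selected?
C(61,4) = 61!/(4!×57!) = 521855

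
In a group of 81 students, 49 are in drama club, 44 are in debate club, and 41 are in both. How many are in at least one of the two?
|A∪B| = |A| + |B| - |A∩B| = 49 + 44 - 41 = 52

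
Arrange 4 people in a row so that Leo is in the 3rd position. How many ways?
Fix one position: (4-1)! = 6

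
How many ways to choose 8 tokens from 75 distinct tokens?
C(75,8) = 75!/(8!×67!) = 16871053725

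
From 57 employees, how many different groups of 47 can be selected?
C(57,47) = 57!/(47!×10!) = 43183019880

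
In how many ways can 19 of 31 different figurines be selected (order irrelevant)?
C(31,19) = 31!/(19!×12!) = 141120525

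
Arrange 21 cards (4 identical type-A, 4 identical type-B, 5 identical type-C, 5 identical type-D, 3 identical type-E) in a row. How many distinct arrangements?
21! / (4! × 4! × 5! × 5! × 3!) = 1026615189600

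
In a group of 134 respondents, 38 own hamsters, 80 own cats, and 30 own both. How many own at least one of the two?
|A∪B| = |A| + |B| - |A∩B| = 38 + 80 - 30 = 88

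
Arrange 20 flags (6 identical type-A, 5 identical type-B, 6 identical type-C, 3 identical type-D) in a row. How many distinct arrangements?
20! / (6! × 5! × 6! × 3!) = 6518191680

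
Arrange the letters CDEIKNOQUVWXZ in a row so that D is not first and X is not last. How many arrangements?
By inclusion-exclusion: 13! - 2×(13-1)! + (13-2)! = 6227020800 - 958003200 + 39916800 = 5308934400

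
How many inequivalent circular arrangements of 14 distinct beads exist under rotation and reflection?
(14-1)!/2 = 6227020800/2 = 3113510400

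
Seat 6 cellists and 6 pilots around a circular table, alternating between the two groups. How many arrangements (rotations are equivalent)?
Fix one of the cellists: (6-1)! ways for the remaining cellists, × 6! ways for the pilots = 120 × 720 = 86400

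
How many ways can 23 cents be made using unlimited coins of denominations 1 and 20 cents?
Coefficient of x^23 in 1/(1-x^1) · 1/(1-x^20). Use j coins of 20 for j = 0..⌊23/20⌋ = 1, the rest in 1s: 1 + 1 = 2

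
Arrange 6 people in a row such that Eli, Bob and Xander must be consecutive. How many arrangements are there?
Treat the 3 as one block: (6-3+1)! × 3! = 24 × 6 = 144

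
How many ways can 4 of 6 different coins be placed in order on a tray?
P(6,4) = 6!/(6-4)! = 360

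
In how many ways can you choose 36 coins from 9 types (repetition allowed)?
C(36+9-1, 9-1) = C(44, 8) = 177232627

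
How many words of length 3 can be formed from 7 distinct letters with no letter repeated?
P(7,3) = 7!/(7-3)! = 210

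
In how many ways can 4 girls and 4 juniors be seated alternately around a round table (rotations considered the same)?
Fix one of the girls: (4-1)! ways for the remaining girls, × 4! ways for the juniors = 6 × 24 = 144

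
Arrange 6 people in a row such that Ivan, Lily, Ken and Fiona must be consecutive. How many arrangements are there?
Treat the 4 as one block: (6-4+1)! × 4! = 6 × 24 = 144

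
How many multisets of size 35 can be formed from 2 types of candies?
C(35+2-1, 2-1) = C(36, 1) = 36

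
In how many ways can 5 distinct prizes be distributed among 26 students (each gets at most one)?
P(26,5) = 26!/(26-5)! = 7893600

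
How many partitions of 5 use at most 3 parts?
By conjugation, equals partitions of 5 into parts ≤ 3. Let r_j(i) = number of partitions of i into parts ≤ j, for i = 0..5. r_1(i) = 1 for all i; r_j(i) = r_{j-1}(i) + r_j(i-j). Rows j = 2..3: ≤2: 1 1 2 2 3 3; ≤3: 1 1 2 3 4 5. r_3(5) = 5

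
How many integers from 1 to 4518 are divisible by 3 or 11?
⌊4518/3⌋ + ⌊4518/11⌋ - ⌊4518/33⌋ = 1506 + 410 - 136 = 1780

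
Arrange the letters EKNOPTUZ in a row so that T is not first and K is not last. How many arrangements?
By inclusion-exclusion: 8! - 2×(8-1)! + (8-2)! = 40320 - 10080 + 720 = 30960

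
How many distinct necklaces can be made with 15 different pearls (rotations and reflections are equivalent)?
(15-1)!/2 = 87178291200/2 = 43589145600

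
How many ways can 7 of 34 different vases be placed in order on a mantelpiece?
P(34,7) = 34!/(34-7)! = 27113264640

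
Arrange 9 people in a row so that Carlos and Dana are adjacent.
Treat as block: (9-1)! × 2! = 40320 × 2 = 80640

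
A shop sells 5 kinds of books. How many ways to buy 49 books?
C(49+5-1, 5-1) = C(53, 4) = 292825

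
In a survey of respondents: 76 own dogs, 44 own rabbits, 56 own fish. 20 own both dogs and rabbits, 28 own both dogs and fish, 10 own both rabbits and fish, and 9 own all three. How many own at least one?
|A∪B∪C| = 76+44+56-20-28-10+9 = 127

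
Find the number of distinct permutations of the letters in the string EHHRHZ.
6! / (1! × 1! × 1! × 3!) = 120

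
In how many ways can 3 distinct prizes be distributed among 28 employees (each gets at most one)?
P(28,3) = 28!/(28-3)! = 19656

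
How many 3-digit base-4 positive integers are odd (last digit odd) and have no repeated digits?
Last∈{1,3}. Last=0: 0. Last nonzero: 2×2×P(2,1) = 8. Total = 8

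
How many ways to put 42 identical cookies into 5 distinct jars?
C(42+5-1, 5-1) = C(46, 4) = 163185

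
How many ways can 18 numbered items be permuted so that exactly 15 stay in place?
Choose the 15 fixed points C(18,15) = 816, derange the rest: !3 = Σ_{j=0}^{3} (-1)^j·3!/j! = 6 - 6 + 3 - 1 = 2. Product = 816 × 2 = 1632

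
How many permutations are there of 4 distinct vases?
4! = 24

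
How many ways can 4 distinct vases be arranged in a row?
4! = 24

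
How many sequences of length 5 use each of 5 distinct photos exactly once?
5! = 120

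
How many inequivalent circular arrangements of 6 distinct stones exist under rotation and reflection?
(6-1)!/2 = 120/2 = 60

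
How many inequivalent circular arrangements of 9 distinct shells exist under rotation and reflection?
(9-1)!/2 = 40320/2 = 20160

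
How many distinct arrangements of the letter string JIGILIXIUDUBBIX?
15! / (1! × 1! × 1! × 2! × 2! × 2! × 5! × 1!) = 1362160800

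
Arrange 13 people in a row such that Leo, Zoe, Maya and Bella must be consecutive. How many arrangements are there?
Treat the 4 as one block: (13-4+1)! × 4! = 3628800 × 24 = 87091200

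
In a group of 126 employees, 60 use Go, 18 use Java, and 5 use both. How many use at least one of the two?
|A∪B| = |A| + |B| - |A∩B| = 60 + 18 - 5 = 73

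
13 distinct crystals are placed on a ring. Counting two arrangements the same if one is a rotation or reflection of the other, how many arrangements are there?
(13-1)!/2 = 479001600/2 = 239500800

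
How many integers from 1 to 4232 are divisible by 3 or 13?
⌊4232/3⌋ + ⌊4232/13⌋ - ⌊4232/39⌋ = 1410 + 325 - 108 = 1627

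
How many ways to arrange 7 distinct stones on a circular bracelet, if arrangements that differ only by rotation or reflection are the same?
(7-1)!/2 = 720/2 = 360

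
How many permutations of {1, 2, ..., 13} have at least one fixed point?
Complement of the derangements. !13 = Σ_{j=0}^{13} (-1)^j·13!/j! = 6227020800 - 6227020800 + 3113510400 - 1037836800 + 259459200 - 51891840 + 8648640 - 1235520 + 154440 - 17160 + 1716 - 156 + 13 - 1 = 2290792932. 13! - !13 = 6227020800 - 2290792932 = 3936227868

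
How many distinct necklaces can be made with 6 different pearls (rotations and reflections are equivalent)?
(6-1)!/2 = 120/2 = 60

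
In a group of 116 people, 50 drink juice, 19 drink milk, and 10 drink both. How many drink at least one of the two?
|A∪B| = |A| + |B| - |A∩B| = 50 + 19 - 10 = 59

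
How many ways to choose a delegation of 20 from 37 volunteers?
C(37,20) = 37!/(20!×17!) = 15905368710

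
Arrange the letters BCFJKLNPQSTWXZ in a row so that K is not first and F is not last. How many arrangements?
By inclusion-exclusion: 14! - 2×(14-1)! + (14-2)! = 87178291200 - 12454041600 + 479001600 = 75203251200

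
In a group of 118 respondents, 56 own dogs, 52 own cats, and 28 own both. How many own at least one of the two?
|A∪B| = |A| + |B| - |A∩B| = 56 + 52 - 28 = 80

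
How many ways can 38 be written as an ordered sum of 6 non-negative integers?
C(38+6-1, 6-1) = C(43, 5) = 962598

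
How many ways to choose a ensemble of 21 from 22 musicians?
C(22,21) = 22!/(21!×1!) = 22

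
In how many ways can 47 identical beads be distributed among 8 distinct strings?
C(47+8-1, 8-1) = C(54, 7) = 177100560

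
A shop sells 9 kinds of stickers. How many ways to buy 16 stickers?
C(16+9-1, 9-1) = C(24, 8) = 735471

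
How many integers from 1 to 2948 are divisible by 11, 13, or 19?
⌊2948/11⌋+⌊2948/13⌋+⌊2948/19⌋ - ⌊2948/143⌋-⌊2948/209⌋-⌊2948/247⌋ + ⌊2948/2717⌋ = 268+226+155 - 20-14-11 + 1 = 605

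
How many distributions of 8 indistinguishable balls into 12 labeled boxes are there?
C(8+12-1, 12-1) = C(19, 11) = 75582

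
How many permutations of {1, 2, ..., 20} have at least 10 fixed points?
Exactly j fixed points: C(20,j)·!(20-j); sum over j ≥ 10 (derangement numbers via !m = (m-1)·(!(m-1) + !(m-2)): !0..!10 = 1, 0, 1, 2, 9, 44, 265, 1854, 14833, 133496, 1334961). Σ_{j=10}^{20} C(20,j)·!(20-j) = C(20,10)·!10 + C(20,11)·!9 + C(20,12)·!8 + C(20,13)·!7 + C(20,14)·!6 + C(20,15)·!5 + C(20,16)·!4 + C(20,17)·!3 + C(20,18)·!2 + C(20,19)·!1 + C(20,20)·!0 = 184756·1334961 + 167960·133496 + 125970·14833 + 77520·1854 + 38760·265 + 15504·44 + 4845·9 + 1140·2 + 190·1 + 20·0 + 1·1 = 271087277418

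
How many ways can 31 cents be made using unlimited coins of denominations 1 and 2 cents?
Coefficient of x^31 in 1/(1-x^1) · 1/(1-x^2). Use j coins of 2 for j = 0..⌊31/2⌋ = 15, the rest in 1s: 15 + 1 = 16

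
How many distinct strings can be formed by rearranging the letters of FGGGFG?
6! / (2! × 4!) = 15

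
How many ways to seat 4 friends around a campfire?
Circular: fix one position, arrange the rest. (4-1)! = 6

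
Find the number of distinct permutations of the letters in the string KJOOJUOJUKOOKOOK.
16! / (7! × 3! × 2! × 4!) = 14414400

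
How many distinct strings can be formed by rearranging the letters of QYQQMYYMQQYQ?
12! / (4! × 2! × 6!) = 13860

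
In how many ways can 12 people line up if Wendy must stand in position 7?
Fix one position: (12-1)! = 39916800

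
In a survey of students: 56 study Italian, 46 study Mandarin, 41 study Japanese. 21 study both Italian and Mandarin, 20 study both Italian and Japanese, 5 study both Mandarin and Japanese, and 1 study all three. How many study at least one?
|A∪B∪C| = 56+46+41-21-20-5+1 = 98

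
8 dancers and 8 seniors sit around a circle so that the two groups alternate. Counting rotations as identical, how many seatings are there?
Fix one of the dancers: (8-1)! ways for the remaining dancers, × 8! ways for the seniors = 5040 × 40320 = 203212800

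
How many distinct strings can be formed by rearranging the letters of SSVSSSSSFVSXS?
13! / (2! × 1! × 1! × 9!) = 8580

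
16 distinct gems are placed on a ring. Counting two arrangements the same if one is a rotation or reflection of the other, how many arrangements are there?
(16-1)!/2 = 1307674368000/2 = 653837184000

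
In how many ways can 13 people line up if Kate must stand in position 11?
Fix one position: (13-1)! = 479001600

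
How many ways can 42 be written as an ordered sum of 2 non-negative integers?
C(42+2-1, 2-1) = C(43, 1) = 43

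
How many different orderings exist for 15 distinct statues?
15! = 1307674368000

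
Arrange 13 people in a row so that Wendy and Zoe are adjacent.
Treat as block: (13-1)! × 2! = 479001600 × 2 = 958003200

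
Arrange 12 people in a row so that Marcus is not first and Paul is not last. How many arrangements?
By inclusion-exclusion: 12! - 2×(12-1)! + (12-2)! = 479001600 - 79833600 + 3628800 = 402796800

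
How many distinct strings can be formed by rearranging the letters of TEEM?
4! / (1! × 2! × 1!) = 12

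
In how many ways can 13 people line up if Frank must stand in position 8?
Fix one position: (13-1)! = 479001600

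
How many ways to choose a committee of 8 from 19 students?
C(19,8) = 19!/(8!×11!) = 75582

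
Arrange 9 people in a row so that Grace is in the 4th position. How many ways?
Fix one position: (9-1)! = 40320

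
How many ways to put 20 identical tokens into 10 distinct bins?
C(20+10-1, 10-1) = C(29, 9) = 10015005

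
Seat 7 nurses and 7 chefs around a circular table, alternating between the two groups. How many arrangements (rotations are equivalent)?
Fix one of the nurses: (7-1)! ways for the remaining nurses, × 7! ways for the chefs = 720 × 5040 = 3628800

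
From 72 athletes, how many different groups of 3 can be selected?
C(72,3) = 72!/(3!×69!) = 59640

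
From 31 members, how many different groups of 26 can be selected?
C(31,26) = 31!/(26!×5!) = 169911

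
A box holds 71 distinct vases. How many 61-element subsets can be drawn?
C(71,61) = 71!/(61!×10!) = 461738052776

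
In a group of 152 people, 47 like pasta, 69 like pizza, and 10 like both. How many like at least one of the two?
|A∪B| = |A| + |B| - |A∩B| = 47 + 69 - 10 = 106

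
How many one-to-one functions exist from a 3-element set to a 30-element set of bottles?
P(30,3) = 30!/(30-3)! = 24360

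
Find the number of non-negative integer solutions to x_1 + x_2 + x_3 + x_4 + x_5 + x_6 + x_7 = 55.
C(55+7-1, 7-1) = C(61, 6) = 55525372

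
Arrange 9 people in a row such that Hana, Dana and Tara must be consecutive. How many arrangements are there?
Treat the 3 as one block: (9-3+1)! × 3! = 5040 × 6 = 30240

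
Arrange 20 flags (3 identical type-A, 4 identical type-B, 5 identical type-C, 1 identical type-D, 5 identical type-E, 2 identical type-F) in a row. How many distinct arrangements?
20! / (3! × 4! × 5! × 1! × 5! × 2!) = 586637251200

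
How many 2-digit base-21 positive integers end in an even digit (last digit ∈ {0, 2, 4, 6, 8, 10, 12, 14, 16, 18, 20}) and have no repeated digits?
Last∈{0,2,4,6,8,10,12,14,16,18,20}. Last=0: 20. Last nonzero: 10×19×P(19,0) = 190. Total = 210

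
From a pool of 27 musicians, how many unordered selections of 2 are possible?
C(27,2) = 27!/(2!×25!) = 351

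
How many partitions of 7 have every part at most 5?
Let r_j(i) = number of partitions of i into parts ≤ j, for i = 0..7. r_1(i) = 1 for all i; r_j(i) = r_{j-1}(i) + r_j(i-j). Rows j = 2..5: ≤2: 1 1 2 2 3 3 4 4; ≤3: 1 1 2 3 4 5 7 8; ≤4: 1 1 2 3 5 6 9 11; ≤5: 1 1 2 3 5 7 10 13. r_5(7) = 13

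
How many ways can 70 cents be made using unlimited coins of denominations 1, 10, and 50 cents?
Coefficient of x^70 in 1/(1-x^1) · 1/(1-x^10) · 1/(1-x^50). Case on j = number of 50-cent coins (j = 0..1); remainder r = 70 - 50j is made from {1,10} in ⌊r/10⌋+1 ways. r = 70, 20 → 8 + 3 = 11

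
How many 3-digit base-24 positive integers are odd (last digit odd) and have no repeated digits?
Last∈{1,3,5,7,9,11,13,15,17,19,21,23}. Last=0: 0. Last nonzero: 12×22×P(22,1) = 5808. Total = 5808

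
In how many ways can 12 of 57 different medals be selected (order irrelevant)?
C(57,12) = 57!/(12!×45!) = 707285522580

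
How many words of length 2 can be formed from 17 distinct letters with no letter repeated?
P(17,2) = 17!/(17-2)! = 272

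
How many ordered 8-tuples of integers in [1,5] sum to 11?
Coefficient of x^11 in (x + x² + ... + x^5)^8. By inclusion-exclusion on dice exceeding 5: Σ_j (-1)^j C(8,j)·C(11-1-5j, 7) = C(8,0)·C(10,7) = 1·120 = 120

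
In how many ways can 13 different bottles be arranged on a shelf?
13! = 6227020800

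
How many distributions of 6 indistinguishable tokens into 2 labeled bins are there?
C(6+2-1, 2-1) = C(7, 1) = 7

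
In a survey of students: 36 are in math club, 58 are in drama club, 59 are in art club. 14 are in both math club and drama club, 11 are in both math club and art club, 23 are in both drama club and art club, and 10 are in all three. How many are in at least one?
|A∪B∪C| = 36+58+59-14-11-23+10 = 115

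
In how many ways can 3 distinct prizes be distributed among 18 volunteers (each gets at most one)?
P(18,3) = 18!/(18-3)! = 4896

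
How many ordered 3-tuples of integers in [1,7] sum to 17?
Coefficient of x^17 in (x + x² + ... + x^7)^3. By inclusion-exclusion on dice exceeding 7: Σ_j (-1)^j C(3,j)·C(17-1-7j, 2) = C(3,0)·C(16,2) - C(3,1)·C(9,2) + C(3,2)·C(2,2) = 1·120 - 3·36 + 3·1 = 15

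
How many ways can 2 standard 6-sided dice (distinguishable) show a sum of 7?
Coefficient of x^7 in (x + x² + ... + x^6)^2. By inclusion-exclusion on dice exceeding 6: Σ_j (-1)^j C(2,j)·C(7-1-6j, 1) = C(2,0)·C(6,1) = 1·6 = 6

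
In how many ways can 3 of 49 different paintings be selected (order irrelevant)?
C(49,3) = 49!/(3!×46!) = 18424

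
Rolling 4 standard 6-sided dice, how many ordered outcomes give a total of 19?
Coefficient of x^19 in (x + x² + ... + x^6)^4. By inclusion-exclusion on dice exceeding 6: Σ_j (-1)^j C(4,j)·C(19-1-6j, 3) = C(4,0)·C(18,3) - C(4,1)·C(12,3) + C(4,2)·C(6,3) = 1·816 - 4·220 + 6·20 = 56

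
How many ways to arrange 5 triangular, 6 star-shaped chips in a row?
11! / (5! × 6!) = 462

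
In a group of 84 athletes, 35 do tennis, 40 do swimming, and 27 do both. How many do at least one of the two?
|A∪B| = |A| + |B| - |A∩B| = 35 + 40 - 27 = 48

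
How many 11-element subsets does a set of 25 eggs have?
C(25,11) = 25!/(11!×14!) = 4457400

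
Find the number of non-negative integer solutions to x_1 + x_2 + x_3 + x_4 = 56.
C(56+4-1, 4-1) = C(59, 3) = 32509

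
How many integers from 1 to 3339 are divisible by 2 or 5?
⌊3339/2⌋ + ⌊3339/5⌋ - ⌊3339/10⌋ = 1669 + 667 - 333 = 2003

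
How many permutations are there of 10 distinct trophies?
10! = 3628800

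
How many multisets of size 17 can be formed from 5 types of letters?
C(17+5-1, 5-1) = C(21, 4) = 5985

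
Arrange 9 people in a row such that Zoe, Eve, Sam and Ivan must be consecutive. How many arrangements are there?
Treat the 4 as one block: (9-4+1)! × 4! = 720 × 24 = 17280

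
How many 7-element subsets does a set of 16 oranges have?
C(16,7) = 16!/(7!×9!) = 11440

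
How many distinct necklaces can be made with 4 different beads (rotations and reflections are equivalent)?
(4-1)!/2 = 6/2 = 3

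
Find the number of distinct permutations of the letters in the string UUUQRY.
6! / (1! × 3! × 1! × 1!) = 120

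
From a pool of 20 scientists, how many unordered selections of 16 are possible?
C(20,16) = 20!/(16!×4!) = 4845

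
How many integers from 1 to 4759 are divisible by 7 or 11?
⌊4759/7⌋ + ⌊4759/11⌋ - ⌊4759/77⌋ = 679 + 432 - 61 = 1050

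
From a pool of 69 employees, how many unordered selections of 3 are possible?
C(69,3) = 69!/(3!×66!) = 52394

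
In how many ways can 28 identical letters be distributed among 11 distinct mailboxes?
C(28+11-1, 11-1) = C(38, 10) = 472733756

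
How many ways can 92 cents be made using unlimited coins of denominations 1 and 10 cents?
Coefficient of x^92 in 1/(1-x^1) · 1/(1-x^10). Use j coins of 10 for j = 0..⌊92/10⌋ = 9, the rest in 1s: 9 + 1 = 10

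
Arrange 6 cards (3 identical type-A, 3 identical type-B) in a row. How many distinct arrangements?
6! / (3! × 3!) = 20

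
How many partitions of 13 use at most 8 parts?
By conjugation, equals partitions of 13 into parts ≤ 8. Let r_j(i) = number of partitions of i into parts ≤ j, for i = 0..13. r_1(i) = 1 for all i; r_j(i) = r_{j-1}(i) + r_j(i-j). Rows j = 2..8: ≤2: 1 1 2 2 3 3 4 4 5 5 6 6 7 7; ≤3: 1 1 2 3 4 5 7 8 10 12 14 16 19 21; ≤4: 1 1 2 3 5 6 9 11 15 18 23 27 34 39; ≤5: 1 1 2 3 5 7 10 13 18 23 30 37 47 57; ≤6: 1 1 2 3 5 7 11 14 20 26 35 44 58 71; ≤7: 1 1 2 3 5 7 11 15 21 28 38 49 65 82; ≤8: 1 1 2 3 5 7 11 15 22 29 40 52 70 89. r_8(13) = 89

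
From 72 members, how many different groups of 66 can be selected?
C(72,66) = 72!/(66!×6!) = 156238908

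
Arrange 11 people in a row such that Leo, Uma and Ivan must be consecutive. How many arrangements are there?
Treat the 3 as one block: (11-3+1)! × 3! = 362880 × 6 = 2177280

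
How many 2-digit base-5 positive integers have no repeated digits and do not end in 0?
Last digit: 4 nonzero choices. First digit: 3 (nonzero, ≠last). Middle 0: P(3,0) = 1. Total = 12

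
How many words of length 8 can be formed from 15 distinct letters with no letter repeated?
P(15,8) = 15!/(15-8)! = 259459200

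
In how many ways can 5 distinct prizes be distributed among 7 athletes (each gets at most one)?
P(7,5) = 7!/(7-5)! = 2520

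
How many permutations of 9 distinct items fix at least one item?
Complement of the derangements. !9 = Σ_{j=0}^{9} (-1)^j·9!/j! = 362880 - 362880 + 181440 - 60480 + 15120 - 3024 + 504 - 72 + 9 - 1 = 133496. 9! - !9 = 362880 - 133496 = 229384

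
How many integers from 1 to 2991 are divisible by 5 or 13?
⌊2991/5⌋ + ⌊2991/13⌋ - ⌊2991/65⌋ = 598 + 230 - 46 = 782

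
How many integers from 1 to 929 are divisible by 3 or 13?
⌊929/3⌋ + ⌊929/13⌋ - ⌊929/39⌋ = 309 + 71 - 23 = 357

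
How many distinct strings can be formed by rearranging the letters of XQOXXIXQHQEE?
12! / (1! × 4! × 1! × 3! × 1! × 2!) = 1663200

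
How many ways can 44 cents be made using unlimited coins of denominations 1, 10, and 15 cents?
Coefficient of x^44 in 1/(1-x^1) · 1/(1-x^10) · 1/(1-x^15). Case on j = number of 15-cent coins (j = 0..2); remainder r = 44 - 15j is made from {1,10} in ⌊r/10⌋+1 ways. r = 44, 29, 14 → 5 + 3 + 2 = 10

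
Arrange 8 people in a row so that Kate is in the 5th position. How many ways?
Fix one position: (8-1)! = 5040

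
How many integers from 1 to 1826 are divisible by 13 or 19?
⌊1826/13⌋ + ⌊1826/19⌋ - ⌊1826/247⌋ = 140 + 96 - 7 = 229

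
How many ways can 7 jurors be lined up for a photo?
7! = 5040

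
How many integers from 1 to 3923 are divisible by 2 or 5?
⌊3923/2⌋ + ⌊3923/5⌋ - ⌊3923/10⌋ = 1961 + 784 - 392 = 2353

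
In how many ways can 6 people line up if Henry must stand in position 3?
Fix one position: (6-1)! = 120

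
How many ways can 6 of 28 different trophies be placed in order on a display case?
P(28,6) = 28!/(28-6)! = 271252800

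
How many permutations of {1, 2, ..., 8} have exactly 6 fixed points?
Choose the 6 fixed points C(8,6) = 28, derange the rest: !2 = Σ_{j=0}^{2} (-1)^j·2!/j! = 2 - 2 + 1 = 1. Product = 28 × 1 = 28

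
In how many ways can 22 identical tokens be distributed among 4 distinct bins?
C(22+4-1, 4-1) = C(25, 3) = 2300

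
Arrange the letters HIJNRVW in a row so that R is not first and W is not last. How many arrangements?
By inclusion-exclusion: 7! - 2×(7-1)! + (7-2)! = 5040 - 1440 + 120 = 3720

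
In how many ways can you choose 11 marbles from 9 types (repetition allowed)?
C(11+9-1, 9-1) = C(19, 8) = 75582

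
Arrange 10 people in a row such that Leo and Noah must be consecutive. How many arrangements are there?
Treat the 2 as one block: (10-2+1)! × 2! = 362880 × 2 = 725760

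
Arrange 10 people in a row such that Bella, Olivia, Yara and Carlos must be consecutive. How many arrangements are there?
Treat the 4 as one block: (10-4+1)! × 4! = 5040 × 24 = 120960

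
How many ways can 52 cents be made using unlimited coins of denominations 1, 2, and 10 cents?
Coefficient of x^52 in 1/(1-x^1) · 1/(1-x^2) · 1/(1-x^10). Case on j = number of 10-cent coins (j = 0..5); remainder r = 52 - 10j is made from {1,2} in ⌊r/2⌋+1 ways. r = 52, 42, 32, 22, 12, 2 → 27 + 22 + 17 + 12 + 7 + 2 = 87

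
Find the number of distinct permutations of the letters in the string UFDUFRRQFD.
10! / (3! × 2! × 2! × 2! × 1!) = 75600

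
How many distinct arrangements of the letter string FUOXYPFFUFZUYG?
14! / (1! × 3! × 1! × 4! × 1! × 1! × 1! × 2!) = 302702400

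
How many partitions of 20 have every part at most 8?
Let r_j(i) = number of partitions of i into parts ≤ j, for i = 0..20. r_1(i) = 1 for all i; r_j(i) = r_{j-1}(i) + r_j(i-j). Rows j = 2..8: ≤2: 1 1 2 2 3 3 4 4 5 5 6 6 7 7 8 8 9 9 10 10 11; ≤3: 1 1 2 3 4 5 7 8 10 12 14 16 19 21 24 27 30 33 37 40 44; ≤4: 1 1 2 3 5 6 9 11 15 18 23 27 34 39 47 54 64 72 84 94 108; ≤5: 1 1 2 3 5 7 10 13 18 23 30 37 47 57 70 84 101 119 141 164 192; ≤6: 1 1 2 3 5 7 11 14 20 26 35 44 58 71 90 110 136 163 199 235 282; ≤7: 1 1 2 3 5 7 11 15 21 28 38 49 65 82 105 131 164 201 248 300 364; ≤8: 1 1 2 3 5 7 11 15 22 29 40 52 70 89 116 146 186 230 288 352 434. r_8(20) = 434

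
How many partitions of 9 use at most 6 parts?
By conjugation, equals partitions of 9 into parts ≤ 6. Let r_j(i) = number of partitions of i into parts ≤ j, for i = 0..9. r_1(i) = 1 for all i; r_j(i) = r_{j-1}(i) + r_j(i-j). Rows j = 2..6: ≤2: 1 1 2 2 3 3 4 4 5 5; ≤3: 1 1 2 3 4 5 7 8 10 12; ≤4: 1 1 2 3 5 6 9 11 15 18; ≤5: 1 1 2 3 5 7 10 13 18 23; ≤6: 1 1 2 3 5 7 11 14 20 26. r_6(9) = 26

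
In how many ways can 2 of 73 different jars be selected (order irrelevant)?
C(73,2) = 73!/(2!×71!) = 2628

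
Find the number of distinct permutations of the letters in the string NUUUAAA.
7! / (3! × 1! × 3!) = 140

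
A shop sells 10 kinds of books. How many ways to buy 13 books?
C(13+10-1, 10-1) = C(22, 9) = 497420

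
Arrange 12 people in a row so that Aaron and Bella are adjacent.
Treat as block: (12-1)! × 2! = 39916800 × 2 = 79833600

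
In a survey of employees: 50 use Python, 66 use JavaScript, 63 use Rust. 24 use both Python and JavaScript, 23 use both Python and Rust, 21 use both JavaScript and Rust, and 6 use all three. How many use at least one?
|A∪B∪C| = 50+66+63-24-23-21+6 = 117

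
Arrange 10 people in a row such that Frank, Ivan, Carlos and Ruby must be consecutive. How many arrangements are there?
Treat the 4 as one block: (10-4+1)! × 4! = 5040 × 24 = 120960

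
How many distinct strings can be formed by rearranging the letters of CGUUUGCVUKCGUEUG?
16! / (1! × 6! × 4! × 1! × 3! × 1!) = 201801600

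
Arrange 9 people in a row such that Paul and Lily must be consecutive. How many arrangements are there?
Treat the 2 as one block: (9-2+1)! × 2! = 40320 × 2 = 80640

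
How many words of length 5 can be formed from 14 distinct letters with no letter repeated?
P(14,5) = 14!/(14-5)! = 240240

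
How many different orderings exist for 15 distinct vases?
15! = 1307674368000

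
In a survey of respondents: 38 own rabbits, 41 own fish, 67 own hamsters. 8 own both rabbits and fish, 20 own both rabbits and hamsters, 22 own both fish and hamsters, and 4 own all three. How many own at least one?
|A∪B∪C| = 38+41+67-8-20-22+4 = 100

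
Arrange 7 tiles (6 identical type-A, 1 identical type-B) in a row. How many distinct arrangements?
7! / (6! × 1!) = 7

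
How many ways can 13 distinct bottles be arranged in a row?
13! = 6227020800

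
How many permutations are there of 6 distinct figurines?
6! = 720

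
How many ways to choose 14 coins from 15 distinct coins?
C(15,14) = 15!/(14!×1!) = 15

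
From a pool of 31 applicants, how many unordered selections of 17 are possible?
C(31,17) = 31!/(17!×14!) = 265182525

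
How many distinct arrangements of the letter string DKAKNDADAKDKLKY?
15! / (5! × 3! × 4! × 1! × 1! × 1!) = 75675600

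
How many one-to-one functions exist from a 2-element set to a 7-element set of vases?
P(7,2) = 7!/(7-2)! = 42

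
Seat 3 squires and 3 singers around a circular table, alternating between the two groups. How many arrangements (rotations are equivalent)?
Fix one of the squires: (3-1)! ways for the remaining squires, × 3! ways for the singers = 2 × 6 = 12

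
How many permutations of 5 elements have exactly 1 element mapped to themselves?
Choose the 1 fixed point C(5,1) = 5, derange the rest: !4 = Σ_{j=0}^{4} (-1)^j·4!/j! = 24 - 24 + 12 - 4 + 1 = 9. Product = 5 × 9 = 45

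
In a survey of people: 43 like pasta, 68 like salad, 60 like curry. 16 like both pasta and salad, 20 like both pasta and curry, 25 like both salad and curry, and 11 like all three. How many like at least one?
|A∪B∪C| = 43+68+60-16-20-25+11 = 121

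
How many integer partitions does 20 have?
Pentagonal recurrence p(n) = p(n-1) + p(n-2) - p(n-5) - p(n-7) + p(n-12) + p(n-15) - ... gives p(0..19) = 1, 1, 2, 3, 5, 7, 11, 15, 22, 30, 42, 56, 77, 101, 135, 176, 231, 297, 385, 490. p(20) = p(19) + p(18) - p(15) - p(13) + p(8) + p(5) = 490 + 385 - 176 - 101 + 22 + 7 = 627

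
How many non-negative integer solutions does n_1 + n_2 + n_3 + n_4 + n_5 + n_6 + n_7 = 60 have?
C(60+7-1, 7-1) = C(66, 6) = 90858768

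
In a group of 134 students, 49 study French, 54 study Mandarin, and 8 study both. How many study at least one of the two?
|A∪B| = |A| + |B| - |A∩B| = 49 + 54 - 8 = 95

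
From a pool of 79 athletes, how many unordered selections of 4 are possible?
C(79,4) = 79!/(4!×75!) = 1502501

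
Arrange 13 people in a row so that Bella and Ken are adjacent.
Treat as block: (13-1)! × 2! = 479001600 × 2 = 958003200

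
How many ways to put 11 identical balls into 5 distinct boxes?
C(11+5-1, 5-1) = C(15, 4) = 1365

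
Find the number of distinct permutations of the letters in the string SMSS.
4! / (3! × 1!) = 4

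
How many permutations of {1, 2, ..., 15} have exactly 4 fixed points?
Choose the 4 fixed points C(15,4) = 1365, derange the rest: !11 = Σ_{j=0}^{11} (-1)^j·11!/j! = 39916800 - 39916800 + 19958400 - 6652800 + 1663200 - 332640 + 55440 - 7920 + 990 - 110 + 11 - 1 = 14684570. Product = 1365 × 14684570 = 20044438050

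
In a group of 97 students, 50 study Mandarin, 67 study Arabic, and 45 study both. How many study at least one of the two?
|A∪B| = |A| + |B| - |A∩B| = 50 + 67 - 45 = 72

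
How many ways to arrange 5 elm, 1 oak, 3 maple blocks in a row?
9! / (5! × 1! × 3!) = 504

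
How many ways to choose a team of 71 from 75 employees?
C(75,71) = 75!/(71!×4!) = 1215450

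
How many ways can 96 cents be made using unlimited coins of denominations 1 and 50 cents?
Coefficient of x^96 in 1/(1-x^1) · 1/(1-x^50). Use j coins of 50 for j = 0..⌊96/50⌋ = 1, the rest in 1s: 1 + 1 = 2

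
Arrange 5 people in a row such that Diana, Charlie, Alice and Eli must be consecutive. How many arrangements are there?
Treat the 4 as one block: (5-4+1)! × 4! = 2 × 24 = 48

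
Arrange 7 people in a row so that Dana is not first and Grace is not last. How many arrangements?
By inclusion-exclusion: 7! - 2×(7-1)! + (7-2)! = 5040 - 1440 + 120 = 3720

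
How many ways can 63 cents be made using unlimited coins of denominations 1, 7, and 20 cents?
Coefficient of x^63 in 1/(1-x^1) · 1/(1-x^7) · 1/(1-x^20). Case on j = number of 20-cent coins (j = 0..3); remainder r = 63 - 20j is made from {1,7} in ⌊r/7⌋+1 ways. r = 63, 43, 23, 3 → 10 + 7 + 4 + 1 = 22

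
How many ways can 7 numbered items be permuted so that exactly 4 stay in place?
Choose the 4 fixed points C(7,4) = 35, derange the rest: !3 = Σ_{j=0}^{3} (-1)^j·3!/j! = 6 - 6 + 3 - 1 = 2. Product = 35 × 2 = 70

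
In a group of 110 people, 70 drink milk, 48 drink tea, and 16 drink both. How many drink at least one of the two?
|A∪B| = |A| + |B| - |A∩B| = 70 + 48 - 16 = 102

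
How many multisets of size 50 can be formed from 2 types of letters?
C(50+2-1, 2-1) = C(51, 1) = 51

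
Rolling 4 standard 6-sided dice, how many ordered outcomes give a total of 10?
Coefficient of x^10 in (x + x² + ... + x^6)^4. By inclusion-exclusion on dice exceeding 6: Σ_j (-1)^j C(4,j)·C(10-1-6j, 3) = C(4,0)·C(9,3) - C(4,1)·C(3,3) = 1·84 - 4·1 = 80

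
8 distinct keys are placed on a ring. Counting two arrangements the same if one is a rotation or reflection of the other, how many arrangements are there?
(8-1)!/2 = 5040/2 = 2520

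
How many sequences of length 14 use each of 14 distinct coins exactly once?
14! = 87178291200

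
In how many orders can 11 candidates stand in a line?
11! = 39916800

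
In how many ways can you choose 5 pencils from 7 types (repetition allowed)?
C(5+7-1, 7-1) = C(11, 6) = 462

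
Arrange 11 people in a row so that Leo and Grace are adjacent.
Treat as block: (11-1)! × 2! = 3628800 × 2 = 7257600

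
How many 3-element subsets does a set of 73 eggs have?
C(73,3) = 73!/(3!×70!) = 62196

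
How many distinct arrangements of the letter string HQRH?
4! / (1! × 1! × 2!) = 12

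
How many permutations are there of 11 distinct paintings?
11! = 39916800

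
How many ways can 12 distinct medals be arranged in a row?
12! = 479001600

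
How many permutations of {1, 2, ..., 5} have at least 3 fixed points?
Exactly j fixed points: C(5,j)·!(5-j); sum over j ≥ 3 (derangement numbers via !m = (m-1)·(!(m-1) + !(m-2)): !0..!2 = 1, 0, 1). Σ_{j=3}^{5} C(5,j)·!(5-j) = C(5,3)·!2 + C(5,4)·!1 + C(5,5)·!0 = 10·1 + 5·0 + 1·1 = 11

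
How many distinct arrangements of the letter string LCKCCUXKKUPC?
12! / (1! × 1! × 3! × 4! × 2! × 1!) = 1663200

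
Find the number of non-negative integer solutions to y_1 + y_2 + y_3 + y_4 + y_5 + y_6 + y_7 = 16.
C(16+7-1, 7-1) = C(22, 6) = 74613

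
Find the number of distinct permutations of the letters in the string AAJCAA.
6! / (4! × 1! × 1!) = 30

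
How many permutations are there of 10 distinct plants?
10! = 3628800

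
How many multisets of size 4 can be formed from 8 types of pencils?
C(4+8-1, 8-1) = C(11, 7) = 330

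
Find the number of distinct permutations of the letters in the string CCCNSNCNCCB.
11! / (6! × 1! × 3! × 1!) = 9240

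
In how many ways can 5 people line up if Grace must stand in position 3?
Fix one position: (5-1)! = 24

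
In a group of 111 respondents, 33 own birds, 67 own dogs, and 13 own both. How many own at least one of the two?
|A∪B| = |A| + |B| - |A∩B| = 33 + 67 - 13 = 87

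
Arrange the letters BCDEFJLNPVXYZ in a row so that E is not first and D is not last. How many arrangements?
By inclusion-exclusion: 13! - 2×(13-1)! + (13-2)! = 6227020800 - 958003200 + 39916800 = 5308934400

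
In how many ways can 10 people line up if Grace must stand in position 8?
Fix one position: (10-1)! = 362880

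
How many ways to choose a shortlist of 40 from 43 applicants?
C(43,40) = 43!/(40!×3!) = 12341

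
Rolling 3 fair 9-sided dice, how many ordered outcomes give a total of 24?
Coefficient of x^24 in (x + x² + ... + x^9)^3. By inclusion-exclusion on dice exceeding 9: Σ_j (-1)^j C(3,j)·C(24-1-9j, 2) = C(3,0)·C(23,2) - C(3,1)·C(14,2) + C(3,2)·C(5,2) = 1·253 - 3·91 + 3·10 = 10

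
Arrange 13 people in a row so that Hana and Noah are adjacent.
Treat as block: (13-1)! × 2! = 479001600 × 2 = 958003200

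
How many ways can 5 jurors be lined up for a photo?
5! = 120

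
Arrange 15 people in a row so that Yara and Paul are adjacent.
Treat as block: (15-1)! × 2! = 87178291200 × 2 = 174356582400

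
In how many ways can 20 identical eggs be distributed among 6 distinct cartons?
C(20+6-1, 6-1) = C(25, 5) = 53130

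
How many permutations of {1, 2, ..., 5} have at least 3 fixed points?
Exactly j fixed points: C(5,j)·!(5-j); sum over j ≥ 3 (derangement numbers via !m = (m-1)·(!(m-1) + !(m-2)): !0..!2 = 1, 0, 1). Σ_{j=3}^{5} C(5,j)·!(5-j) = C(5,3)·!2 + C(5,4)·!1 + C(5,5)·!0 = 10·1 + 5·0 + 1·1 = 11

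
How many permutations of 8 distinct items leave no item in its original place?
!8 = Σ_{j=0}^{8} (-1)^j·8!/j! = 40320 - 40320 + 20160 - 6720 + 1680 - 336 + 56 - 8 + 1 = 14833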